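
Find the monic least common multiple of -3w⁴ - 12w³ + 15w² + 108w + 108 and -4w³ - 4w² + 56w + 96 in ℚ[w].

Euclidean algorithm in ℚ[w]:
  -3w⁴ - 12w³ + 15w² + 108w + 108 = ((3/4)w + 9/4)(-4w³ - 4w² + 56w + 96) + (-18w² - 90w - 108)
  -4w³ - 4w² + 56w + 96 = ((2/9)w - 8/9)(-18w² - 90w - 108) + (0)
Last nonzero remainder: -18w² - 90w - 108. Dividing through by -18 gives the monic gcd w² + 5w + 6.
Then lcm(f, g) = f·g / gcd(f, g); expanding and making the result monic gives the answer.

w⁵ - 21w³ - 16w² + 108w + 144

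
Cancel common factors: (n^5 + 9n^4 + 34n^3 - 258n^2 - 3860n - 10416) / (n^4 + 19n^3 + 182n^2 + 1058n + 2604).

Euclidean algorithm in ℚ[n]:
  n^5 + 9n^4 + 34n^3 - 258n^2 - 3860n - 10416 = (n - 10)(n^4 + 19n^3 + 182n^2 + 1058n + 2604) + (42n^3 + 504n^2 + 4116n + 15624)
  n^4 + 19n^3 + 182n^2 + 1058n + 2604 = ((1/42)n + 1/6)(42n^3 + 504n^2 + 4116n + 15624) + (0)
Last nonzero remainder: 42n^3 + 504n^2 + 4116n + 15624. Dividing through by 42 gives the monic gcd n^3 + 12n^2 + 98n + 372.
Cancel n^3 + 12n^2 + 98n + 372 from numerator and denominator to get the reduced form.

(n^2 - 3n - 28)/(n + 7)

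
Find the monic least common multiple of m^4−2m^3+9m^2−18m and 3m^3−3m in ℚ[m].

m^6−2m^5+8m^4−16m^3−9m^2+18m

Apply the Euclidean algorithm:
  m^4−2m^3+9m^2−18m = ((1/3)m−2/3)(3m^3−3m) + (10m^2−20m)
  3m^3−3m = ((3/10)m+3/5)(10m^2−20m) + (9m)
  10m^2−20m = ((10/9)m−20/9)(9m) + (0)
Last nonzero remainder: 9m. Dividing through by 9 gives the monic gcd m.
Then lcm(f, g) = f·g / gcd(f, g); expanding and making the result monic gives the answer.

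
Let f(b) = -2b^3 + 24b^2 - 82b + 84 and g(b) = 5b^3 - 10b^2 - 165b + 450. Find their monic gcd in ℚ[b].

By polynomial division,
  -2b^3 + 24b^2 - 82b + 84 = (-2/5)(5b^3 - 10b^2 - 165b + 450) + (20b^2 - 148b + 264)
  5b^3 - 10b^2 - 165b + 450 = ((1/4)b + 27/20)(20b^2 - 148b + 264) + (-(156/5)b + 468/5)
  20b^2 - 148b + 264 = (-(25/39)b + 110/39)(-(156/5)b + 468/5) + (0)
Last nonzero remainder: -(156/5)b + 468/5. Dividing through by -156/5 gives the monic gcd b - 3.

b - 3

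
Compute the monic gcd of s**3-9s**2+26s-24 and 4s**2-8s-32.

s-4

Repeated division with remainder:
  s**3-9s**2+26s-24 = ((1/4)s-7/4)(4s**2-8s-32) + (20s-80)
  4s**2-8s-32 = ((1/5)s+2/5)(20s-80) + (0)
Last nonzero remainder: 20s-80. Dividing through by 20 gives the monic gcd s-4.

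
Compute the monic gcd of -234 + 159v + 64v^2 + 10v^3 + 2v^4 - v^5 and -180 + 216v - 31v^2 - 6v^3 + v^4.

6 - 7v + v^2

Apply the Euclidean algorithm:
  -v^5 + 2v^4 + 10v^3 + 64v^2 + 159v - 234 = (-v - 4)(v^4 - 6v^3 - 31v^2 + 216v - 180) + (-45v^3 + 156v^2 + 843v - 954)
  v^4 - 6v^3 - 31v^2 + 216v - 180 = (-(1/45)v + 38/675)(-45v^3 + 156v^2 + 843v - 954) + (-(4736/225)v^2 + (33152/225)v - 9472/75)
  -45v^3 + 156v^2 + 843v - 954 = ((10125/4736)v + 35775/4736)(-(4736/225)v^2 + (33152/225)v - 9472/75) + (0)
Last nonzero remainder: -(4736/225)v^2 + (33152/225)v - 9472/75. Dividing through by -4736/225 gives the monic gcd v^2 - 7v + 6.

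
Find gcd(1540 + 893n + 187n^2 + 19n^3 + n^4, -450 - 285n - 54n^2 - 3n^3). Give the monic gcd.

Apply the Euclidean algorithm:
  n^4 + 19n^3 + 187n^2 + 893n + 1540 = (-(1/3)n - 1/3)(-3n^3 - 54n^2 - 285n - 450) + (74n^2 + 648n + 1390)
  -3n^3 - 54n^2 - 285n - 450 = (-(3/74)n - 513/1369)(74n^2 + 648n + 1390) + ((19404/1369)n + 97020/1369)
  74n^2 + 648n + 1390 = ((50653/9702)n + 190291/9702)((19404/1369)n + 97020/1369) + (0)
Last nonzero remainder: (19404/1369)n + 97020/1369. Dividing through by 19404/1369 gives the monic gcd n + 5.

5 + n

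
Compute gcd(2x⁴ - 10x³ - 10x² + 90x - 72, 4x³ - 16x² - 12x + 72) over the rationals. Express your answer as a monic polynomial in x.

Repeated division with remainder:
  2x⁴ - 10x³ - 10x² + 90x - 72 = ((1/2)x - 1/2)(4x³ - 16x² - 12x + 72) + (-12x² + 48x - 36)
  4x³ - 16x² - 12x + 72 = (-(1/3)x)(-12x² + 48x - 36) + (-24x + 72)
  -12x² + 48x - 36 = ((1/2)x - 1/2)(-24x + 72) + (0)
Last nonzero remainder: -24x + 72. Dividing through by -24 gives the monic gcd x - 3.

x - 3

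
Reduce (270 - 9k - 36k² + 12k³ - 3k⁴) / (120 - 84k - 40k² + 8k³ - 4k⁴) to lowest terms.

Repeated division with remainder:
  -3k⁴ + 12k³ - 36k² - 9k + 270 = (3/4)(-4k⁴ + 8k³ - 40k² - 84k + 120) + (6k³ - 6k² + 54k + 180)
  -4k⁴ + 8k³ - 40k² - 84k + 120 = (-(2/3)k + 2/3)(6k³ - 6k² + 54k + 180) + (0)
Last nonzero remainder: 6k³ - 6k² + 54k + 180. Dividing through by 6 gives the monic gcd k³ - k² + 9k + 30.
Cancel k³ - k² + 9k + 30 from numerator and denominator to get the reduced form.

(-9 + 3k)/(-4 + 4k)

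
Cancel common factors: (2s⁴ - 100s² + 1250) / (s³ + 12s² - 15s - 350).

Euclidean algorithm in ℚ[s]:
  2s⁴ - 100s² + 1250 = (2s - 24)(s³ + 12s² - 15s - 350) + (218s² + 340s - 7150)
  s³ + 12s² - 15s - 350 = ((1/218)s + 569/11881)(218s² + 340s - 7150) + ((18000/11881)s - 90000/11881)
  218s² + 340s - 7150 = ((1295029/9000)s + 1698983/1800)((18000/11881)s - 90000/11881) + (0)
Last nonzero remainder: (18000/11881)s - 90000/11881. Dividing through by 18000/11881 gives the monic gcd s - 5.
Cancel s - 5 from numerator and denominator to get the reduced form.

(2s³ + 10s² - 50s - 250)/(s² + 17s + 70)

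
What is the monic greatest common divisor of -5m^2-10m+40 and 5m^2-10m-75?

1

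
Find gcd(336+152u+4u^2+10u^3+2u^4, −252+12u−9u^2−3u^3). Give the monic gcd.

84−4u+3u^2+u^3

By polynomial division,
  2u^4+10u^3+4u^2+152u+336 = (−(2/3)u−4/3)(−3u^3−9u^2+12u−252) + (0)
Last nonzero remainder: −3u^3−9u^2+12u−252. Dividing through by −3 gives the monic gcd u^3+3u^2−4u+84.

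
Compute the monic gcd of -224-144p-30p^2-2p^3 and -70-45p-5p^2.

Apply the Euclidean algorithm:
  -2p^3-30p^2-144p-224 = ((2/5)p+12/5)(-5p^2-45p-70) + (-8p-56)
  -5p^2-45p-70 = ((5/8)p+5/4)(-8p-56) + (0)
Last nonzero remainder: -8p-56. Dividing through by -8 gives the monic gcd p+7.

7+p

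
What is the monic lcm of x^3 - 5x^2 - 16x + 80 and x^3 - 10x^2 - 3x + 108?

x^5 - 11x^4 - 13x^3 + 311x^2 - 48x - 2160

Repeated division with remainder:
  x^3 - 5x^2 - 16x + 80 = (x^3 - 10x^2 - 3x + 108) + (5x^2 - 13x - 28)
  x^3 - 10x^2 - 3x + 108 = ((1/5)x - 37/25)(5x^2 - 13x - 28) + (-(416/25)x + 1664/25)
  5x^2 - 13x - 28 = (-(125/416)x - 175/416)(-(416/25)x + 1664/25) + (0)
Last nonzero remainder: -(416/25)x + 1664/25. Dividing through by -416/25 gives the monic gcd x - 4.
Then lcm(f, g) = f·g / gcd(f, g); expanding and making the result monic gives the answer.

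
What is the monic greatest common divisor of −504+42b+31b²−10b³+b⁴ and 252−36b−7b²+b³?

−6+b

Repeated division with remainder:
  b⁴−10b³+31b²+42b−504 = (b−3)(b³−7b²−36b+252) + (46b²−318b+252)
  b³−7b²−36b+252 = ((1/46)b−1/529)(46b²−318b+252) + (−(22260/529)b+133560/529)
  46b²−318b+252 = (−(12167/11130)b+529/530)(−(22260/529)b+133560/529) + (0)
Last nonzero remainder: −(22260/529)b+133560/529. Dividing through by −22260/529 gives the monic gcd b−6.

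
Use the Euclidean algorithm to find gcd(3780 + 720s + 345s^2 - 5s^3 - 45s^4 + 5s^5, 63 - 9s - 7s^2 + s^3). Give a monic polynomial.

By polynomial division,
  5s^5 - 45s^4 - 5s^3 + 345s^2 + 720s + 3780 = (5s^2 - 10s - 30)(s^3 - 7s^2 - 9s + 63) + (-270s^2 + 1080s + 5670)
  s^3 - 7s^2 - 9s + 63 = (-(1/270)s + 1/90)(-270s^2 + 1080s + 5670) + (0)
Last nonzero remainder: -270s^2 + 1080s + 5670. Dividing through by -270 gives the monic gcd s^2 - 4s - 21.

-21 - 4s + s^2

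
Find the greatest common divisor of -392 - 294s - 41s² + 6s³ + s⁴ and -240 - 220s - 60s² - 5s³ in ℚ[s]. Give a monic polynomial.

8 + 6s + s²

Apply the Euclidean algorithm:
  s⁴ + 6s³ - 41s² - 294s - 392 = (-(1/5)s + 6/5)(-5s³ - 60s² - 220s - 240) + (-13s² - 78s - 104)
  -5s³ - 60s² - 220s - 240 = ((5/13)s + 30/13)(-13s² - 78s - 104) + (0)
Last nonzero remainder: -13s² - 78s - 104. Dividing through by -13 gives the monic gcd s² + 6s + 8.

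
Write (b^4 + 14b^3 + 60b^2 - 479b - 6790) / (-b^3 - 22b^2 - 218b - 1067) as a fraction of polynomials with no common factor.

(-b^2 - 3b + 70)/(b + 11)

Repeated division with remainder:
  b^4 + 14b^3 + 60b^2 - 479b - 6790 = (-b + 8)(-b^3 - 22b^2 - 218b - 1067) + (18b^2 + 198b + 1746)
  -b^3 - 22b^2 - 218b - 1067 = (-(1/18)b - 11/18)(18b^2 + 198b + 1746) + (0)
Last nonzero remainder: 18b^2 + 198b + 1746. Dividing through by 18 gives the monic gcd b^2 + 11b + 97.
Cancel b^2 + 11b + 97 from numerator and denominator to get the reduced form.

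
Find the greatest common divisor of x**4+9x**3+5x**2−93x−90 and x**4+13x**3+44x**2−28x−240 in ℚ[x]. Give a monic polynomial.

x**2+11x+30

Apply the Euclidean algorithm:
  x**4+9x**3+5x**2−93x−90 = (x**4+13x**3+44x**2−28x−240) + (−4x**3−39x**2−65x+150)
  x**4+13x**3+44x**2−28x−240 = (−(1/4)x−13/16)(−4x**3−39x**2−65x+150) + (−(63/16)x**2−(693/16)x−945/8)
  −4x**3−39x**2−65x+150 = ((64/63)x−80/63)(−(63/16)x**2−(693/16)x−945/8) + (0)
Last nonzero remainder: −(63/16)x**2−(693/16)x−945/8. Dividing through by −63/16 gives the monic gcd x**2+11x+30.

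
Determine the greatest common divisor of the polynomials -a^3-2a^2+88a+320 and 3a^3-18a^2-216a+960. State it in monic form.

Apply the Euclidean algorithm:
  -a^3-2a^2+88a+320 = (-1/3)(3a^3-18a^2-216a+960) + (-8a^2+16a+640)
  3a^3-18a^2-216a+960 = (-(3/8)a+3/2)(-8a^2+16a+640) + (0)
Last nonzero remainder: -8a^2+16a+640. Dividing through by -8 gives the monic gcd a^2-2a-80.

a^2-2a-80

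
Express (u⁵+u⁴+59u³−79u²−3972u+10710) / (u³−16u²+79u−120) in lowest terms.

(u³+9u²+116u+714)/(u−8)

Repeated division with remainder:
  u⁵+u⁴+59u³−79u²−3972u+10710 = (u²+17u+252)(u³−16u²+79u−120) + (2730u²−21840u+40950)
  u³−16u²+79u−120 = ((1/2730)u−4/1365)(2730u²−21840u+40950) + (0)
Last nonzero remainder: 2730u²−21840u+40950. Dividing through by 2730 gives the monic gcd u²−8u+15.
Cancel u²−8u+15 from numerator and denominator to get the reduced form.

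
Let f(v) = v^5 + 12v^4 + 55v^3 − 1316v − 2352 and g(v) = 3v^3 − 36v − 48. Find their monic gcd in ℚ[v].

By polynomial division,
  v^5 + 12v^4 + 55v^3 − 1316v − 2352 = ((1/3)v^2 + 4v + 67/3)(3v^3 − 36v − 48) + (160v^2 − 320v − 1280)
  3v^3 − 36v − 48 = ((3/160)v + 3/80)(160v^2 − 320v − 1280) + (0)
Last nonzero remainder: 160v^2 − 320v − 1280. Dividing through by 160 gives the monic gcd v^2 − 2v − 8.

v^2 − 2v − 8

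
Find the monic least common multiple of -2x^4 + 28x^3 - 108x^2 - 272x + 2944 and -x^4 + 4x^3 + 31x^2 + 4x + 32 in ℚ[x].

Repeated division with remainder:
  -2x^4 + 28x^3 - 108x^2 - 272x + 2944 = (2)(-x^4 + 4x^3 + 31x^2 + 4x + 32) + (20x^3 - 170x^2 - 280x + 2880)
  -x^4 + 4x^3 + 31x^2 + 4x + 32 = (-(1/20)x - 9/40)(20x^3 - 170x^2 - 280x + 2880) + (-(85/4)x^2 + 85x + 680)
  20x^3 - 170x^2 - 280x + 2880 = (-(16/17)x + 72/17)(-(85/4)x^2 + 85x + 680) + (0)
Last nonzero remainder: -(85/4)x^2 + 85x + 680. Dividing through by -85/4 gives the monic gcd x^2 - 4x - 32.
Then lcm(f, g) = f·g / gcd(f, g); expanding and making the result monic gives the answer.

x^6 - 14x^5 + 55x^4 + 122x^3 - 1418x^2 + 136x - 1472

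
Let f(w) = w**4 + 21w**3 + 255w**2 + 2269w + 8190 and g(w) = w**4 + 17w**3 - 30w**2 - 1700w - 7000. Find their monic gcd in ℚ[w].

w**2 + 17w + 70

Repeated division with remainder:
  w**4 + 21w**3 + 255w**2 + 2269w + 8190 = (w**4 + 17w**3 - 30w**2 - 1700w - 7000) + (4w**3 + 285w**2 + 3969w + 15190)
  w**4 + 17w**3 - 30w**2 - 1700w - 7000 = ((1/4)w - 217/16)(4w**3 + 285w**2 + 3969w + 15190) + ((45489/16)w**2 + (773313/16)w + 1592115/8)
  4w**3 + 285w**2 + 3969w + 15190 = ((64/45489)w + 3472/45489)((45489/16)w**2 + (773313/16)w + 1592115/8) + (0)
Last nonzero remainder: (45489/16)w**2 + (773313/16)w + 1592115/8. Dividing through by 45489/16 gives the monic gcd w**2 + 17w + 70.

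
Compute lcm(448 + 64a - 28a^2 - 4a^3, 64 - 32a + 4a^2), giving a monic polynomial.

448 - 48a - 44a^2 + 3a^3 + a^4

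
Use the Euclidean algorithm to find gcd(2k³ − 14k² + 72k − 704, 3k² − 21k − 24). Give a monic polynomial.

k − 8

Apply the Euclidean algorithm:
  2k³ − 14k² + 72k − 704 = ((2/3)k)(3k² − 21k − 24) + (88k − 704)
  3k² − 21k − 24 = ((3/88)k + 3/88)(88k − 704) + (0)
Last nonzero remainder: 88k − 704. Dividing through by 88 gives the monic gcd k − 8.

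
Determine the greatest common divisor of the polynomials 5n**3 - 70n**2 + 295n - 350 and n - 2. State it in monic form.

Repeated division with remainder:
  5n**3 - 70n**2 + 295n - 350 = (5n**2 - 60n + 175)(n - 2) + (0)
The last nonzero remainder n - 2 is already monic.

n - 2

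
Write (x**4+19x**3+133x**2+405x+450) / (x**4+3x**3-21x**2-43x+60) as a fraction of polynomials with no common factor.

Euclidean algorithm in ℚ[x]:
  x**4+19x**3+133x**2+405x+450 = (x**4+3x**3-21x**2-43x+60) + (16x**3+154x**2+448x+390)
  x**4+3x**3-21x**2-43x+60 = ((1/16)x-53/128)(16x**3+154x**2+448x+390) + ((945/64)x**2+(945/8)x+14175/64)
  16x**3+154x**2+448x+390 = ((1024/945)x+1664/945)((945/64)x**2+(945/8)x+14175/64) + (0)
Last nonzero remainder: (945/64)x**2+(945/8)x+14175/64. Dividing through by 945/64 gives the monic gcd x**2+8x+15.
Cancel x**2+8x+15 from numerator and denominator to get the reduced form.

(x**2+11x+30)/(x**2-5x+4)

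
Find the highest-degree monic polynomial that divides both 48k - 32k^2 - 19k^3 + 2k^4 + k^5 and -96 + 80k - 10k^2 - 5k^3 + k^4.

Apply the Euclidean algorithm:
  k^5 + 2k^4 - 19k^3 - 32k^2 + 48k = (k + 7)(k^4 - 5k^3 - 10k^2 + 80k - 96) + (26k^3 - 42k^2 - 416k + 672)
  k^4 - 5k^3 - 10k^2 + 80k - 96 = ((1/26)k - 22/169)(26k^3 - 42k^2 - 416k + 672) + ((90/169)k^2 - 1440/169)
  26k^3 - 42k^2 - 416k + 672 = ((2197/45)k - 1183/15)((90/169)k^2 - 1440/169) + (0)
Last nonzero remainder: (90/169)k^2 - 1440/169. Dividing through by 90/169 gives the monic gcd k^2 - 16.

-16 + k^2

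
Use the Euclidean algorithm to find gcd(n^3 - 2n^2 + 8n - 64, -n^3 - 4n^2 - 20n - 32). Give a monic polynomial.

Apply the Euclidean algorithm:
  n^3 - 2n^2 + 8n - 64 = (-1)(-n^3 - 4n^2 - 20n - 32) + (-6n^2 - 12n - 96)
  -n^3 - 4n^2 - 20n - 32 = ((1/6)n + 1/3)(-6n^2 - 12n - 96) + (0)
Last nonzero remainder: -6n^2 - 12n - 96. Dividing through by -6 gives the monic gcd n^2 + 2n + 16.

n^2 + 2n + 16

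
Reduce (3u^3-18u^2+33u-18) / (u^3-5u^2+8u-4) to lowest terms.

(3u-9)/(u-2)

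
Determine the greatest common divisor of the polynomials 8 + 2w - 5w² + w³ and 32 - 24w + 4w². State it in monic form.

By polynomial division,
  w³ - 5w² + 2w + 8 = ((1/4)w + 1/4)(4w² - 24w + 32) + (0)
Last nonzero remainder: 4w² - 24w + 32. Dividing through by 4 gives the monic gcd w² - 6w + 8.

8 - 6w + w²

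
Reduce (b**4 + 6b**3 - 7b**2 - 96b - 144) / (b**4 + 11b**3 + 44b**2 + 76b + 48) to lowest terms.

Apply the Euclidean algorithm:
  b**4 + 6b**3 - 7b**2 - 96b - 144 = (b**4 + 11b**3 + 44b**2 + 76b + 48) + (-5b**3 - 51b**2 - 172b - 192)
  b**4 + 11b**3 + 44b**2 + 76b + 48 = (-(1/5)b - 4/25)(-5b**3 - 51b**2 - 172b - 192) + ((36/25)b**2 + (252/25)b + 432/25)
  -5b**3 - 51b**2 - 172b - 192 = (-(125/36)b - 100/9)((36/25)b**2 + (252/25)b + 432/25) + (0)
Last nonzero remainder: (36/25)b**2 + (252/25)b + 432/25. Dividing through by 36/25 gives the monic gcd b**2 + 7b + 12.
Cancel b**2 + 7b + 12 from numerator and denominator to get the reduced form.

(b**2 - b - 12)/(b**2 + 4b + 4)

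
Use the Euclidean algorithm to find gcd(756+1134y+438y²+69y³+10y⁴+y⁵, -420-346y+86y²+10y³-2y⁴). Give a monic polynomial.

6+7y+y²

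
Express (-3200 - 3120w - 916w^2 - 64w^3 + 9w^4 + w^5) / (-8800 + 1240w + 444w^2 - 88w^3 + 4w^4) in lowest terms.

By polynomial division,
  w^5 + 9w^4 - 64w^3 - 916w^2 - 3120w - 3200 = ((1/4)w + 31/4)(4w^4 - 88w^3 + 444w^2 + 1240w - 8800) + (507w^3 - 4667w^2 - 10530w + 65000)
  4w^4 - 88w^3 + 444w^2 + 1240w - 8800 = ((4/507)w - 1996/19773)(507w^3 - 4667w^2 - 10530w + 65000) + ((85120/1521)w^2 - (170240/507)w - 3404800/1521)
  507w^3 - 4667w^2 - 10530w + 65000 = ((771147/85120)w - 494325/17024)((85120/1521)w^2 - (170240/507)w - 3404800/1521) + (0)
Last nonzero remainder: (85120/1521)w^2 - (170240/507)w - 3404800/1521. Dividing through by 85120/1521 gives the monic gcd w^2 - 6w - 40.
Cancel w^2 - 6w - 40 from numerator and denominator to get the reduced form.

(80 + 66w + 15w^2 + w^3)/(220 - 64w + 4w^2)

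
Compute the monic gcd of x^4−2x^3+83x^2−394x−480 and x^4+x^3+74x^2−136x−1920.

x^3−3x^2+86x−480

Repeated division with remainder:
  x^4−2x^3+83x^2−394x−480 = (x^4+x^3+74x^2−136x−1920) + (−3x^3+9x^2−258x+1440)
  x^4+x^3+74x^2−136x−1920 = (−(1/3)x−4/3)(−3x^3+9x^2−258x+1440) + (0)
Last nonzero remainder: −3x^3+9x^2−258x+1440. Dividing through by −3 gives the monic gcd x^3−3x^2+86x−480.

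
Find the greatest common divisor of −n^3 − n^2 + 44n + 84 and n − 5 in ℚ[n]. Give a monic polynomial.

1

Apply the Euclidean algorithm:
  −n^3 − n^2 + 44n + 84 = (−n^2 − 6n + 14)(n − 5) + (154)
  n − 5 = ((1/154)n − 5/154)(154) + (0)
The last nonzero remainder is the constant 154, so the polynomials are coprime and gcd = 1.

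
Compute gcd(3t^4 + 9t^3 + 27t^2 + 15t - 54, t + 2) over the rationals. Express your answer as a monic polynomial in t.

t + 2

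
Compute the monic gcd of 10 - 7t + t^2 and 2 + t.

1

Repeated division with remainder:
  t^2 - 7t + 10 = (t - 9)(t + 2) + (28)
  t + 2 = ((1/28)t + 1/14)(28) + (0)
The last nonzero remainder is the constant 28, so the polynomials are coprime and gcd = 1.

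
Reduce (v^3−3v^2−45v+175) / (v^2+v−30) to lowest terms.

Apply the Euclidean algorithm:
  v^3−3v^2−45v+175 = (v−4)(v^2+v−30) + (−11v+55)
  v^2+v−30 = (−(1/11)v−6/11)(−11v+55) + (0)
Last nonzero remainder: −11v+55. Dividing through by −11 gives the monic gcd v−5.
Cancel v−5 from numerator and denominator to get the reduced form.

(v^2+2v−35)/(v+6)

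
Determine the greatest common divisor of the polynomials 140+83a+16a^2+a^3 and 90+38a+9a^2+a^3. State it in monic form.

Euclidean algorithm in ℚ[a]:
  a^3+16a^2+83a+140 = (a^3+9a^2+38a+90) + (7a^2+45a+50)
  a^3+9a^2+38a+90 = ((1/7)a+18/49)(7a^2+45a+50) + ((702/49)a+3510/49)
  7a^2+45a+50 = ((343/702)a+245/351)((702/49)a+3510/49) + (0)
Last nonzero remainder: (702/49)a+3510/49. Dividing through by 702/49 gives the monic gcd a+5.

5+a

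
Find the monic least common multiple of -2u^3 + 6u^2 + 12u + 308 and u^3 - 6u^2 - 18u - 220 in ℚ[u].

u^4 - 13u^3 + 24u^2 - 94u + 1540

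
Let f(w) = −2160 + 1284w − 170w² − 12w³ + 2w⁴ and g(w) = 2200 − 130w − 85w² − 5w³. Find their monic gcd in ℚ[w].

−40 + 6w + w²

By polynomial division,
  2w⁴ − 12w³ − 170w² + 1284w − 2160 = (−(2/5)w + 46/5)(−5w³ − 85w² − 130w + 2200) + (560w² + 3360w − 22400)
  −5w³ − 85w² − 130w + 2200 = (−(1/112)w − 11/112)(560w² + 3360w − 22400) + (0)
Last nonzero remainder: 560w² + 3360w − 22400. Dividing through by 560 gives the monic gcd w² + 6w − 40.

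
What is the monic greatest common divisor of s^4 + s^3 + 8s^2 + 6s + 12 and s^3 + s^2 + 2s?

s^2 + s + 2

Apply the Euclidean algorithm:
  s^4 + s^3 + 8s^2 + 6s + 12 = (s)(s^3 + s^2 + 2s) + (6s^2 + 6s + 12)
  s^3 + s^2 + 2s = ((1/6)s)(6s^2 + 6s + 12) + (0)
Last nonzero remainder: 6s^2 + 6s + 12. Dividing through by 6 gives the monic gcd s^2 + s + 2.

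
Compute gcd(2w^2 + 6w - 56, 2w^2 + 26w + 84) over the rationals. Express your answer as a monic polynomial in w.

Repeated division with remainder:
  2w^2 + 6w - 56 = (2w^2 + 26w + 84) + (-20w - 140)
  2w^2 + 26w + 84 = (-(1/10)w - 3/5)(-20w - 140) + (0)
Last nonzero remainder: -20w - 140. Dividing through by -20 gives the monic gcd w + 7.

w + 7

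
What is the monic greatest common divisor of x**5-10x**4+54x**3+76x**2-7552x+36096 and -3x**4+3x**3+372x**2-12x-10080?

By polynomial division,
  x**5-10x**4+54x**3+76x**2-7552x+36096 = (-(1/3)x+3)(-3x**4+3x**3+372x**2-12x-10080) + (169x**3-1044x**2-10876x+66336)
  -3x**4+3x**3+372x**2-12x-10080 = (-(3/169)x-2625/28561)(169x**3-1044x**2-10876x+66336) + ((2370060/28561)x**2+(4740120/28561)x-113762880/28561)
  169x**3-1044x**2-10876x+66336 = ((4826809/2370060)x-19735651/1185030)((2370060/28561)x**2+(4740120/28561)x-113762880/28561) + (0)
Last nonzero remainder: (2370060/28561)x**2+(4740120/28561)x-113762880/28561. Dividing through by 2370060/28561 gives the monic gcd x**2+2x-48.

x**2+2x-48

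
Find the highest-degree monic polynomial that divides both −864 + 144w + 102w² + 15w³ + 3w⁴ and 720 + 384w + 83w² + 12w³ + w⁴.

By polynomial division,
  3w⁴ + 15w³ + 102w² + 144w − 864 = (3)(w⁴ + 12w³ + 83w² + 384w + 720) + (−21w³ − 147w² − 1008w − 3024)
  w⁴ + 12w³ + 83w² + 384w + 720 = (−(1/21)w − 5/21)(−21w³ − 147w² − 1008w − 3024) + (0)
Last nonzero remainder: −21w³ − 147w² − 1008w − 3024. Dividing through by −21 gives the monic gcd w³ + 7w² + 48w + 144.

144 + 48w + 7w² + w³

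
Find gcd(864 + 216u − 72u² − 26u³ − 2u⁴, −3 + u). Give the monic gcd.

−3 + u

By polynomial division,
  −2u⁴ − 26u³ − 72u² + 216u + 864 = (−2u³ − 32u² − 168u − 288)(u − 3) + (0)
The last nonzero remainder u − 3 is already monic.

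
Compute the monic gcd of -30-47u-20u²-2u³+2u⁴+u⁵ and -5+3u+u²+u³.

5+2u+u²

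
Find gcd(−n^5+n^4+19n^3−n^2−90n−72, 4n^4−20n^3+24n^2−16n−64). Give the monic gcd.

n^2−3n−4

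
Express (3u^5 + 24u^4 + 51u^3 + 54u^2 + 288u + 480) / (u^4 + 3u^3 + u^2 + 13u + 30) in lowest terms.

Repeated division with remainder:
  3u^5 + 24u^4 + 51u^3 + 54u^2 + 288u + 480 = (3u + 15)(u^4 + 3u^3 + u^2 + 13u + 30) + (3u^3 + 3u + 30)
  u^4 + 3u^3 + u^2 + 13u + 30 = ((1/3)u + 1)(3u^3 + 3u + 30) + (0)
Last nonzero remainder: 3u^3 + 3u + 30. Dividing through by 3 gives the monic gcd u^3 + u + 10.
Cancel u^3 + u + 10 from numerator and denominator to get the reduced form.

(3u^2 + 24u + 48)/(u + 3)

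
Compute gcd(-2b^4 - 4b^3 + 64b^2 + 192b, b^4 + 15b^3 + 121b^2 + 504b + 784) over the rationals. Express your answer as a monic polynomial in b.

b^2 + 8b + 16

Euclidean algorithm in ℚ[b]:
  -2b^4 - 4b^3 + 64b^2 + 192b = (-2)(b^4 + 15b^3 + 121b^2 + 504b + 784) + (26b^3 + 306b^2 + 1200b + 1568)
  b^4 + 15b^3 + 121b^2 + 504b + 784 = ((1/26)b + 21/169)(26b^3 + 306b^2 + 1200b + 1568) + ((6223/169)b^2 + (49784/169)b + 99568/169)
  26b^3 + 306b^2 + 1200b + 1568 = ((4394/6223)b + 338/127)((6223/169)b^2 + (49784/169)b + 99568/169) + (0)
Last nonzero remainder: (6223/169)b^2 + (49784/169)b + 99568/169. Dividing through by 6223/169 gives the monic gcd b^2 + 8b + 16.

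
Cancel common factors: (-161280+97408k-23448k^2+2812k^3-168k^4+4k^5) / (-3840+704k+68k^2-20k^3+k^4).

(252-64k+4k^2)/(6+k)

By polynomial division,
  4k^5-168k^4+2812k^3-23448k^2+97408k-161280 = (4k-88)(k^4-20k^3+68k^2+704k-3840) + (780k^3-20280k^2+174720k-499200)
  k^4-20k^3+68k^2+704k-3840 = ((1/780)k+1/130)(780k^3-20280k^2+174720k-499200) + (0)
Last nonzero remainder: 780k^3-20280k^2+174720k-499200. Dividing through by 780 gives the monic gcd k^3-26k^2+224k-640.
Cancel k^3-26k^2+224k-640 from numerator and denominator to get the reduced form.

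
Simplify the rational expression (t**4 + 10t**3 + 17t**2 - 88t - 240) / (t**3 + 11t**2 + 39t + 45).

By polynomial division,
  t**4 + 10t**3 + 17t**2 - 88t - 240 = (t - 1)(t**3 + 11t**2 + 39t + 45) + (-11t**2 - 94t - 195)
  t**3 + 11t**2 + 39t + 45 = (-(1/11)t - 27/121)(-11t**2 - 94t - 195) + ((36/121)t + 180/121)
  -11t**2 - 94t - 195 = (-(1331/36)t - 1573/12)((36/121)t + 180/121) + (0)
Last nonzero remainder: (36/121)t + 180/121. Dividing through by 36/121 gives the monic gcd t + 5.
Cancel t + 5 from numerator and denominator to get the reduced form.

(t**3 + 5t**2 - 8t - 48)/(t**2 + 6t + 9)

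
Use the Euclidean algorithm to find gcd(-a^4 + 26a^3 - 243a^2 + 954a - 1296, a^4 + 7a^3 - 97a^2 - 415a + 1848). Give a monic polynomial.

a^2 - 11a + 24

Apply the Euclidean algorithm:
  -a^4 + 26a^3 - 243a^2 + 954a - 1296 = (-1)(a^4 + 7a^3 - 97a^2 - 415a + 1848) + (33a^3 - 340a^2 + 539a + 552)
  a^4 + 7a^3 - 97a^2 - 415a + 1848 = ((1/33)a + 571/1089)(33a^3 - 340a^2 + 539a + 552) + ((70720/1089)a^2 - (70720/99)a + 565760/363)
  33a^3 - 340a^2 + 539a + 552 = ((35937/70720)a + 25047/70720)((70720/1089)a^2 - (70720/99)a + 565760/363) + (0)
Last nonzero remainder: (70720/1089)a^2 - (70720/99)a + 565760/363. Dividing through by 70720/1089 gives the monic gcd a^2 - 11a + 24.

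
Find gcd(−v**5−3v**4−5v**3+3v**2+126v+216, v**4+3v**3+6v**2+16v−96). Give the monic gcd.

v**2+v+12

By polynomial division,
  −v**5−3v**4−5v**3+3v**2+126v+216 = (−v)(v**4+3v**3+6v**2+16v−96) + (v**3+19v**2+30v+216)
  v**4+3v**3+6v**2+16v−96 = (v−16)(v**3+19v**2+30v+216) + (280v**2+280v+3360)
  v**3+19v**2+30v+216 = ((1/280)v+9/140)(280v**2+280v+3360) + (0)
Last nonzero remainder: 280v**2+280v+3360. Dividing through by 280 gives the monic gcd v**2+v+12.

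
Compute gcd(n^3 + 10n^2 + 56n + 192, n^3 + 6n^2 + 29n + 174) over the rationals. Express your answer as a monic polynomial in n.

By polynomial division,
  n^3 + 10n^2 + 56n + 192 = (n^3 + 6n^2 + 29n + 174) + (4n^2 + 27n + 18)
  n^3 + 6n^2 + 29n + 174 = ((1/4)n - 3/16)(4n^2 + 27n + 18) + ((473/16)n + 1419/8)
  4n^2 + 27n + 18 = ((64/473)n + 48/473)((473/16)n + 1419/8) + (0)
Last nonzero remainder: (473/16)n + 1419/8. Dividing through by 473/16 gives the monic gcd n + 6.

n + 6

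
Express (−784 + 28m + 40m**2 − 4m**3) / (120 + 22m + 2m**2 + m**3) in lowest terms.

(−196 + 56m − 4m**2)/(30 − 2m + m**2)

Euclidean algorithm in ℚ[m]:
  −4m**3 + 40m**2 + 28m − 784 = (−4)(m**3 + 2m**2 + 22m + 120) + (48m**2 + 116m − 304)
  m**3 + 2m**2 + 22m + 120 = ((1/48)m − 5/576)(48m**2 + 116m − 304) + ((4225/144)m + 4225/36)
  48m**2 + 116m − 304 = ((6912/4225)m − 10944/4225)((4225/144)m + 4225/36) + (0)
Last nonzero remainder: (4225/144)m + 4225/36. Dividing through by 4225/144 gives the monic gcd m + 4.
Cancel m + 4 from numerator and denominator to get the reduced form.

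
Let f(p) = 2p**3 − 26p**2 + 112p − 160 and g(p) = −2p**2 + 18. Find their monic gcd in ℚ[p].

Apply the Euclidean algorithm:
  2p**3 − 26p**2 + 112p − 160 = (−p + 13)(−2p**2 + 18) + (130p − 394)
  −2p**2 + 18 = (−(1/65)p − 197/4225)(130p − 394) + (−1568/4225)
  130p − 394 = (−(274625/784)p + 832325/784)(−1568/4225) + (0)
The last nonzero remainder is the constant −1568/4225, so the polynomials are coprime and gcd = 1.

1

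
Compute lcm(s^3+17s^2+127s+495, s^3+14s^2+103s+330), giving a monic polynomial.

Apply the Euclidean algorithm:
  s^3+17s^2+127s+495 = (s^3+14s^2+103s+330) + (3s^2+24s+165)
  s^3+14s^2+103s+330 = ((1/3)s+2)(3s^2+24s+165) + (0)
Last nonzero remainder: 3s^2+24s+165. Dividing through by 3 gives the monic gcd s^2+8s+55.
Then lcm(f, g) = f·g / gcd(f, g); expanding and making the result monic gives the answer.

s^4+23s^3+229s^2+1257s+2970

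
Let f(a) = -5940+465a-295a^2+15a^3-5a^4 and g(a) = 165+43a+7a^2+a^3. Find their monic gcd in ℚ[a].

33+2a+a^2

Euclidean algorithm in ℚ[a]:
  -5a^4+15a^3-295a^2+465a-5940 = (-5a+50)(a^3+7a^2+43a+165) + (-430a^2-860a-14190)
  a^3+7a^2+43a+165 = (-(1/430)a-1/86)(-430a^2-860a-14190) + (0)
Last nonzero remainder: -430a^2-860a-14190. Dividing through by -430 gives the monic gcd a^2+2a+33.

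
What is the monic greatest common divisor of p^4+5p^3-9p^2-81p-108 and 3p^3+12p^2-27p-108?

p+3

Repeated division with remainder:
  p^4+5p^3-9p^2-81p-108 = ((1/3)p+1/3)(3p^3+12p^2-27p-108) + (-4p^2-36p-72)
  3p^3+12p^2-27p-108 = (-(3/4)p+15/4)(-4p^2-36p-72) + (54p+162)
  -4p^2-36p-72 = (-(2/27)p-4/9)(54p+162) + (0)
Last nonzero remainder: 54p+162. Dividing through by 54 gives the monic gcd p+3.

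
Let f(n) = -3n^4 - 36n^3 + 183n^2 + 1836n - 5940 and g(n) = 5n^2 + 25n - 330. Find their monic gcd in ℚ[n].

n^2 + 5n - 66

By polynomial division,
  -3n^4 - 36n^3 + 183n^2 + 1836n - 5940 = (-(3/5)n^2 - (21/5)n + 18)(5n^2 + 25n - 330) + (0)
Last nonzero remainder: 5n^2 + 25n - 330. Dividing through by 5 gives the monic gcd n^2 + 5n - 66.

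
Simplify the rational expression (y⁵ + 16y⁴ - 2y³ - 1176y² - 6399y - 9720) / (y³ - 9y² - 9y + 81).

(y³ + 22y² + 157y + 360)/(y - 3)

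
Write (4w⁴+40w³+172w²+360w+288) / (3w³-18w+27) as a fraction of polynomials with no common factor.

Apply the Euclidean algorithm:
  4w⁴+40w³+172w²+360w+288 = ((4/3)w+40/3)(3w³-18w+27) + (196w²+564w-72)
  3w³-18w+27 = ((3/196)w-423/9604)(196w²+564w-72) + ((19071/2401)w+57213/2401)
  196w²+564w-72 = ((470596/19071)w-19208/6357)((19071/2401)w+57213/2401) + (0)
Last nonzero remainder: (19071/2401)w+57213/2401. Dividing through by 19071/2401 gives the monic gcd w+3.
Cancel w+3 from numerator and denominator to get the reduced form.

(4w³+28w²+88w+96)/(3w²-9w+9)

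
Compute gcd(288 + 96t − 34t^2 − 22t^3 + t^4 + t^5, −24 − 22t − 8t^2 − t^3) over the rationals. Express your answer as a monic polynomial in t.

24 + 22t + 8t^2 + t^3

Apply the Euclidean algorithm:
  t^5 + t^4 − 22t^3 − 34t^2 + 96t + 288 = (−t^2 + 7t − 12)(−t^3 − 8t^2 − 22t − 24) + (0)
Last nonzero remainder: −t^3 − 8t^2 − 22t − 24. Dividing through by −1 gives the monic gcd t^3 + 8t^2 + 22t + 24.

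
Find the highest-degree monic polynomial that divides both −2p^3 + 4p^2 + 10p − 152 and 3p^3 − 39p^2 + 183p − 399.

Euclidean algorithm in ℚ[p]:
  −2p^3 + 4p^2 + 10p − 152 = (−2/3)(3p^3 − 39p^2 + 183p − 399) + (−22p^2 + 132p − 418)
  3p^3 − 39p^2 + 183p − 399 = (−(3/22)p + 21/22)(−22p^2 + 132p − 418) + (0)
Last nonzero remainder: −22p^2 + 132p − 418. Dividing through by −22 gives the monic gcd p^2 − 6p + 19.

p^2 − 6p + 19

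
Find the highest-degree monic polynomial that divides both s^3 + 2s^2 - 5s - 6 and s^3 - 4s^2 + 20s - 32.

s - 2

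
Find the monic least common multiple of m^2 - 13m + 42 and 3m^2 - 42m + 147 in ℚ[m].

m^3 - 20m^2 + 133m - 294

By polynomial division,
  m^2 - 13m + 42 = (1/3)(3m^2 - 42m + 147) + (m - 7)
  3m^2 - 42m + 147 = (3m - 21)(m - 7) + (0)
The last nonzero remainder m - 7 is already monic.
Then lcm(f, g) = f·g / gcd(f, g); expanding and making the result monic gives the answer.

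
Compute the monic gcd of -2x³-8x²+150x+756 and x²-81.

Euclidean algorithm in ℚ[x]:
  -2x³-8x²+150x+756 = (-2x-8)(x²-81) + (-12x+108)
  x²-81 = (-(1/12)x-3/4)(-12x+108) + (0)
Last nonzero remainder: -12x+108. Dividing through by -12 gives the monic gcd x-9.

x-9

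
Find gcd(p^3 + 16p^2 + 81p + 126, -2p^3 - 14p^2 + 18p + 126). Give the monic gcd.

Repeated division with remainder:
  p^3 + 16p^2 + 81p + 126 = (-1/2)(-2p^3 - 14p^2 + 18p + 126) + (9p^2 + 90p + 189)
  -2p^3 - 14p^2 + 18p + 126 = (-(2/9)p + 2/3)(9p^2 + 90p + 189) + (0)
Last nonzero remainder: 9p^2 + 90p + 189. Dividing through by 9 gives the monic gcd p^2 + 10p + 21.

p^2 + 10p + 21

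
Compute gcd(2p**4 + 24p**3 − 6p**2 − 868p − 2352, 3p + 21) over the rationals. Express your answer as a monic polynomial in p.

p + 7

Euclidean algorithm in ℚ[p]:
  2p**4 + 24p**3 − 6p**2 − 868p − 2352 = ((2/3)p**3 + (10/3)p**2 − (76/3)p − 112)(3p + 21) + (0)
Last nonzero remainder: 3p + 21. Dividing through by 3 gives the monic gcd p + 7.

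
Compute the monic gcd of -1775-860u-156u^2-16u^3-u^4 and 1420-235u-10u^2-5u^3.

Apply the Euclidean algorithm:
  -u^4-16u^3-156u^2-860u-1775 = ((1/5)u+14/5)(-5u^3-10u^2-235u+1420) + (-81u^2-486u-5751)
  -5u^3-10u^2-235u+1420 = ((5/81)u-20/81)(-81u^2-486u-5751) + (0)
Last nonzero remainder: -81u^2-486u-5751. Dividing through by -81 gives the monic gcd u^2+6u+71.

71+6u+u^2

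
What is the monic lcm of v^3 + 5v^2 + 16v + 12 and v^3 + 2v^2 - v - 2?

By polynomial division,
  v^3 + 5v^2 + 16v + 12 = (v^3 + 2v^2 - v - 2) + (3v^2 + 17v + 14)
  v^3 + 2v^2 - v - 2 = ((1/3)v - 11/9)(3v^2 + 17v + 14) + ((136/9)v + 136/9)
  3v^2 + 17v + 14 = ((27/136)v + 63/68)((136/9)v + 136/9) + (0)
Last nonzero remainder: (136/9)v + 136/9. Dividing through by 136/9 gives the monic gcd v + 1.
Then lcm(f, g) = f·g / gcd(f, g); expanding and making the result monic gives the answer.

v^5 + 6v^4 + 19v^3 + 18v^2 - 20v - 24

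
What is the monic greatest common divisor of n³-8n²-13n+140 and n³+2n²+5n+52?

Apply the Euclidean algorithm:
  n³-8n²-13n+140 = (n³+2n²+5n+52) + (-10n²-18n+88)
  n³+2n²+5n+52 = (-(1/10)n-1/50)(-10n²-18n+88) + ((336/25)n+1344/25)
  -10n²-18n+88 = (-(125/168)n+275/168)((336/25)n+1344/25) + (0)
Last nonzero remainder: (336/25)n+1344/25. Dividing through by 336/25 gives the monic gcd n+4.

n+4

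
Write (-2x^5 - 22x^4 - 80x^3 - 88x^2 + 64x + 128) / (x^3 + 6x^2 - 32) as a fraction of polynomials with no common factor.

(-2x^3 - 6x^2 + 8)/(x - 2)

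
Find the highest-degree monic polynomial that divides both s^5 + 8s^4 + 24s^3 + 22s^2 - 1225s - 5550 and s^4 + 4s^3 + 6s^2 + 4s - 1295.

s^3 - 3s^2 + 27s - 185

Apply the Euclidean algorithm:
  s^5 + 8s^4 + 24s^3 + 22s^2 - 1225s - 5550 = (s + 4)(s^4 + 4s^3 + 6s^2 + 4s - 1295) + (2s^3 - 6s^2 + 54s - 370)
  s^4 + 4s^3 + 6s^2 + 4s - 1295 = ((1/2)s + 7/2)(2s^3 - 6s^2 + 54s - 370) + (0)
Last nonzero remainder: 2s^3 - 6s^2 + 54s - 370. Dividing through by 2 gives the monic gcd s^3 - 3s^2 + 27s - 185.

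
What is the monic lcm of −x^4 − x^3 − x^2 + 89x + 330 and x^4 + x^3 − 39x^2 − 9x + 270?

Euclidean algorithm in ℚ[x]:
  −x^4 − x^3 − x^2 + 89x + 330 = (−1)(x^4 + x^3 − 39x^2 − 9x + 270) + (−40x^2 + 80x + 600)
  x^4 + x^3 − 39x^2 − 9x + 270 = (−(1/40)x^2 − (3/40)x + 9/20)(−40x^2 + 80x + 600) + (0)
Last nonzero remainder: −40x^2 + 80x + 600. Dividing through by −40 gives the monic gcd x^2 − 2x − 15.
Then lcm(f, g) = f·g / gcd(f, g); expanding and making the result monic gives the answer.

x^6 + 4x^5 − 14x^4 − 104x^3 − 615x^2 + 612x + 5940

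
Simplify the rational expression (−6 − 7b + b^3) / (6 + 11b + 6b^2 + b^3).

(−3 + b)/(3 + b)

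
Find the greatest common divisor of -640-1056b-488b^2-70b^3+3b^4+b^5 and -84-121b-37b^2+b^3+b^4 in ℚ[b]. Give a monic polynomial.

4+5b+b^2

Repeated division with remainder:
  b^5+3b^4-70b^3-488b^2-1056b-640 = (b+2)(b^4+b^3-37b^2-121b-84) + (-35b^3-293b^2-730b-472)
  b^4+b^3-37b^2-121b-84 = (-(1/35)b+258/1225)(-35b^3-293b^2-730b-472) + ((4719/1225)b^2+(4719/245)b+18876/1225)
  -35b^3-293b^2-730b-472 = (-(42875/4719)b-144550/4719)((4719/1225)b^2+(4719/245)b+18876/1225) + (0)
Last nonzero remainder: (4719/1225)b^2+(4719/245)b+18876/1225. Dividing through by 4719/1225 gives the monic gcd b^2+5b+4.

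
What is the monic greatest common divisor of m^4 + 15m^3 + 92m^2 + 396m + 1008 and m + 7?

Apply the Euclidean algorithm:
  m^4 + 15m^3 + 92m^2 + 396m + 1008 = (m^3 + 8m^2 + 36m + 144)(m + 7) + (0)
The last nonzero remainder m + 7 is already monic.

m + 7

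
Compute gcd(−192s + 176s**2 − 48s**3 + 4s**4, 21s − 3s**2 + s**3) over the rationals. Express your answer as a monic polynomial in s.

s

By polynomial division,
  4s**4 − 48s**3 + 176s**2 − 192s = (4s − 36)(s**3 − 3s**2 + 21s) + (−16s**2 + 564s)
  s**3 − 3s**2 + 21s = (−(1/16)s − 129/64)(−16s**2 + 564s) + ((18525/16)s)
  −16s**2 + 564s = (−(256/18525)s + 3008/6175)((18525/16)s) + (0)
Last nonzero remainder: (18525/16)s. Dividing through by 18525/16 gives the monic gcd s.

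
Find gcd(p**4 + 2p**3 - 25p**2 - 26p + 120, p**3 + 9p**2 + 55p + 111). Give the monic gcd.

By polynomial division,
  p**4 + 2p**3 - 25p**2 - 26p + 120 = (p - 7)(p**3 + 9p**2 + 55p + 111) + (-17p**2 + 248p + 897)
  p**3 + 9p**2 + 55p + 111 = (-(1/17)p - 401/289)(-17p**2 + 248p + 897) + ((130592/289)p + 391776/289)
  -17p**2 + 248p + 897 = (-(4913/130592)p + 86411/130592)((130592/289)p + 391776/289) + (0)
Last nonzero remainder: (130592/289)p + 391776/289. Dividing through by 130592/289 gives the monic gcd p + 3.

p + 3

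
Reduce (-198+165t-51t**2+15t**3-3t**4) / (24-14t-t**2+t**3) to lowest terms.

Euclidean algorithm in ℚ[t]:
  -3t**4+15t**3-51t**2+165t-198 = (-3t+12)(t**3-t**2-14t+24) + (-81t**2+405t-486)
  t**3-t**2-14t+24 = (-(1/81)t-4/81)(-81t**2+405t-486) + (0)
Last nonzero remainder: -81t**2+405t-486. Dividing through by -81 gives the monic gcd t**2-5t+6.
Cancel t**2-5t+6 from numerator and denominator to get the reduced form.

(-33-3t**2)/(4+t)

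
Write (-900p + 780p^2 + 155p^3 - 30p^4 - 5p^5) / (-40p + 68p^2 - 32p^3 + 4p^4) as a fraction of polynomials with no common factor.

Apply the Euclidean algorithm:
  -5p^5 - 30p^4 + 155p^3 + 780p^2 - 900p = (-(5/4)p - 35/2)(4p^4 - 32p^3 + 68p^2 - 40p) + (-320p^3 + 1920p^2 - 1600p)
  4p^4 - 32p^3 + 68p^2 - 40p = (-(1/80)p + 1/40)(-320p^3 + 1920p^2 - 1600p) + (0)
Last nonzero remainder: -320p^3 + 1920p^2 - 1600p. Dividing through by -320 gives the monic gcd p^3 - 6p^2 + 5p.
Cancel p^3 - 6p^2 + 5p from numerator and denominator to get the reduced form.

(-180 - 60p - 5p^2)/(-8 + 4p)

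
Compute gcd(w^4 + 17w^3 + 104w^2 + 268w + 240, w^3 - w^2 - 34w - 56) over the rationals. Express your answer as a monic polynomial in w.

Euclidean algorithm in ℚ[w]:
  w^4 + 17w^3 + 104w^2 + 268w + 240 = (w + 18)(w^3 - w^2 - 34w - 56) + (156w^2 + 936w + 1248)
  w^3 - w^2 - 34w - 56 = ((1/156)w - 7/156)(156w^2 + 936w + 1248) + (0)
Last nonzero remainder: 156w^2 + 936w + 1248. Dividing through by 156 gives the monic gcd w^2 + 6w + 8.

w^2 + 6w + 8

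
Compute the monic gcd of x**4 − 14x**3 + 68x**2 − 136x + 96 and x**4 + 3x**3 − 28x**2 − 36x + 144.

By polynomial division,
  x**4 − 14x**3 + 68x**2 − 136x + 96 = (x**4 + 3x**3 − 28x**2 − 36x + 144) + (−17x**3 + 96x**2 − 100x − 48)
  x**4 + 3x**3 − 28x**2 − 36x + 144 = (−(1/17)x − 147/289)(−17x**3 + 96x**2 − 100x − 48) + ((4320/289)x**2 − (25920/289)x + 34560/289)
  −17x**3 + 96x**2 − 100x − 48 = (−(4913/4320)x − 289/720)((4320/289)x**2 − (25920/289)x + 34560/289) + (0)
Last nonzero remainder: (4320/289)x**2 − (25920/289)x + 34560/289. Dividing through by 4320/289 gives the monic gcd x**2 − 6x + 8.

x**2 − 6x + 8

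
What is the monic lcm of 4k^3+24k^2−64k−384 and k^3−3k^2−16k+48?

k^4+3k^3−34k^2−48k+288

Apply the Euclidean algorithm:
  4k^3+24k^2−64k−384 = (4)(k^3−3k^2−16k+48) + (36k^2−576)
  k^3−3k^2−16k+48 = ((1/36)k−1/12)(36k^2−576) + (0)
Last nonzero remainder: 36k^2−576. Dividing through by 36 gives the monic gcd k^2−16.
Then lcm(f, g) = f·g / gcd(f, g); expanding and making the result monic gives the answer.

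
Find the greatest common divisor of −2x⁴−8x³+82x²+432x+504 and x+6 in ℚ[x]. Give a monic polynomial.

x+6

Repeated division with remainder:
  −2x⁴−8x³+82x²+432x+504 = (−2x³+4x²+58x+84)(x+6) + (0)
The last nonzero remainder x+6 is already monic.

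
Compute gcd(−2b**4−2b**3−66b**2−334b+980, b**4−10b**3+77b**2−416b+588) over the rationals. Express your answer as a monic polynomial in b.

b**3−4b**2+53b−98

Apply the Euclidean algorithm:
  −2b**4−2b**3−66b**2−334b+980 = (−2)(b**4−10b**3+77b**2−416b+588) + (−22b**3+88b**2−1166b+2156)
  b**4−10b**3+77b**2−416b+588 = (−(1/22)b+3/11)(−22b**3+88b**2−1166b+2156) + (0)
Last nonzero remainder: −22b**3+88b**2−1166b+2156. Dividing through by −22 gives the monic gcd b**3−4b**2+53b−98.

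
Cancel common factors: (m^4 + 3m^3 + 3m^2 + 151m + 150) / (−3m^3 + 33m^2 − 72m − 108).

Repeated division with remainder:
  m^4 + 3m^3 + 3m^2 + 151m + 150 = (−(1/3)m − 14/3)(−3m^3 + 33m^2 − 72m − 108) + (133m^2 − 221m − 354)
  −3m^3 + 33m^2 − 72m − 108 = (−(3/133)m + 3726/17689)(133m^2 − 221m − 354) + (−(591408/17689)m − 591408/17689)
  133m^2 − 221m − 354 = (−(2352637/591408)m + 1043651/98568)(−(591408/17689)m − 591408/17689) + (0)
Last nonzero remainder: −(591408/17689)m − 591408/17689. Dividing through by −591408/17689 gives the monic gcd m + 1.
Cancel m + 1 from numerator and denominator to get the reduced form.

(−m^3 − 2m^2 − m − 150)/(3m^2 − 36m + 108)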